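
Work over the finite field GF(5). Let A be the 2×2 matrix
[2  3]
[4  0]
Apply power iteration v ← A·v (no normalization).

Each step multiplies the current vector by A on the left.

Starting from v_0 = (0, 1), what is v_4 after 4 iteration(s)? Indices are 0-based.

v_0 = (0, 1).
v_1 = A·v_0 = (3, 0).
v_2 = A·v_1 = (1, 2).
v_3 = A·v_2 = (3, 4).
v_4 = A·v_3 = (3, 2).

v_4 = (3, 2)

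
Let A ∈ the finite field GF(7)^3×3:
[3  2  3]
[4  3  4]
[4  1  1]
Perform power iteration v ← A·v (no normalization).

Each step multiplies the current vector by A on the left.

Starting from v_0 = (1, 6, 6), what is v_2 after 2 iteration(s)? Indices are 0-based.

v_0 = (1, 6, 6).
v_1 = A·v_0 = (5, 4, 2).
v_2 = A·v_1 = (1, 5, 5).

v_2 = (1, 5, 5)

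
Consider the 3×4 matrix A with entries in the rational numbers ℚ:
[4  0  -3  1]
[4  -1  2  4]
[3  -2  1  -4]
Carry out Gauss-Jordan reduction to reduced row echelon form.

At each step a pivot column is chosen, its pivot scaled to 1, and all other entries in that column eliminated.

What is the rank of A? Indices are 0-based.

rank = 3

step 1: normalize row 0 (÷4) = (1, 0, -3/4, 1/4)
  row 1: subtract 4×row0 = (0, -1, 5, 3)
  row 2: subtract 3×row0 = (0, -2, 13/4, -19/4)
step 2: normalize row 1 (÷-1) = (0, 1, -5, -3)
  row 2: subtract -2×row1 = (0, 0, -27/4, -43/4)
step 3: normalize row 2 (÷-27/4) = (0, 0, 1, 43/27)
  row 0: subtract -3/4×row2 = (1, 0, 0, 13/9)
  row 1: subtract -5×row2 = (0, 1, 0, 134/27)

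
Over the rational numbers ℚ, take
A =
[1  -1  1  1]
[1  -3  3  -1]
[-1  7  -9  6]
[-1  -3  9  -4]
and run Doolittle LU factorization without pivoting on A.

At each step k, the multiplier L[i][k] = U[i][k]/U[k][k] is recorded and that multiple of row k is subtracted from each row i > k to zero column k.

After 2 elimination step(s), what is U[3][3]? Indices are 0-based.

k=0: U[0][0]=1
  eliminate (1,0): mult=1, new row 1: (0, -2, 2, -2); set L[1][0]=1
  eliminate (2,0): mult=-1, new row 2: (0, 6, -8, 7); set L[2][0]=-1
  eliminate (3,0): mult=-1, new row 3: (0, -4, 10, -3); set L[3][0]=-1
k=1: U[1][1]=-2
  eliminate (2,1): mult=-3, new row 2: (0, 0, -2, 1); set L[2][1]=-3
  eliminate (3,1): mult=2, new row 3: (0, 0, 6, 1); set L[3][1]=2

U[3][3] = 1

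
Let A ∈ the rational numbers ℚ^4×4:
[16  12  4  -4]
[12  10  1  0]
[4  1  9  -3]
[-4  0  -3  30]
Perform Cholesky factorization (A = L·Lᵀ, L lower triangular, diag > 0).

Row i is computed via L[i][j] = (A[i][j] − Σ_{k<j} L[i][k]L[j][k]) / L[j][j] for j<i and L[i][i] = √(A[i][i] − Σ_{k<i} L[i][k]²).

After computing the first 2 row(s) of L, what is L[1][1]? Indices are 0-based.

L[1][1] = 1

Step 1: L[0][0] = √(16) = 4.
  L[1][0] = (12) / L[0][0] = 3.
Step 2: L[1][1] = √(1) = 1.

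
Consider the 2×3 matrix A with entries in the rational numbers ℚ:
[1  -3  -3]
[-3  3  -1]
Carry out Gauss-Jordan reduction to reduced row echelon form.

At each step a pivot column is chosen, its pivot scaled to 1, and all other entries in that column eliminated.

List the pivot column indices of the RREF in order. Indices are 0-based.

pivot columns: 0, 1

[1] R0 /= 1  ⇒  (1, -3, -3)
     R1 -= -3·R0  ⇒  (0, -6, -10)
[2] R1 /= -6  ⇒  (0, 1, 5/3)
     R0 -= -3·R1  ⇒  (1, 0, 2)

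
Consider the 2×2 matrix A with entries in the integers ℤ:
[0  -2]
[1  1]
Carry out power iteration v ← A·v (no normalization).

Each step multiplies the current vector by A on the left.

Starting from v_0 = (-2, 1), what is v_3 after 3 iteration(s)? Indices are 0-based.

v_0 = (-2, 1).
v_1 = A·v_0 = (-2, -1).
v_2 = A·v_1 = (2, -3).
v_3 = A·v_2 = (6, -1).

v_3 = (6, -1)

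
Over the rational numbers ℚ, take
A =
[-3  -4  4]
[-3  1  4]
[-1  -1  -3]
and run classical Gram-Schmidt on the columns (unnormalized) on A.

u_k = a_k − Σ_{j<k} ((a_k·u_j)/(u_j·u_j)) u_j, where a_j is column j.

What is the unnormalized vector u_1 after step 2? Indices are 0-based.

Step 1: u_0 = a_0 = (-3, -3, -1).
Step 2: u_1 = a_1 − (10/19)·u_0 = (-46/19, 49/19, -9/19).

u_1 = (-46/19, 49/19, -9/19)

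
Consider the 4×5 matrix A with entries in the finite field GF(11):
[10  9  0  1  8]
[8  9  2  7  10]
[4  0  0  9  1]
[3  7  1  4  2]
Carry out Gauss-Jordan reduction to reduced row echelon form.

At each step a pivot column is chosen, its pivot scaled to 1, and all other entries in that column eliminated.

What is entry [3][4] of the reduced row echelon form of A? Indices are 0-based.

[1] R0 /= 10  ⇒  (1, 2, 0, 10, 3)
     R1 -= 8·R0  ⇒  (0, 4, 2, 4, 8)
     R2 -= 4·R0  ⇒  (0, 3, 0, 2, 0)
     R3 -= 3·R0  ⇒  (0, 1, 1, 7, 4)
[2] R1 /= 4  ⇒  (0, 1, 6, 1, 2)
     R0 -= 2·R1  ⇒  (1, 0, 10, 8, 10)
     R2 -= 3·R1  ⇒  (0, 0, 4, 10, 5)
     R3 -= 1·R1  ⇒  (0, 0, 6, 6, 2)
[3] R2 /= 4  ⇒  (0, 0, 1, 8, 4)
     R0 -= 10·R2  ⇒  (1, 0, 0, 5, 3)
     R1 -= 6·R2  ⇒  (0, 1, 0, 8, 0)
     R3 -= 6·R2  ⇒  (0, 0, 0, 2, 0)
[4] R3 /= 2  ⇒  (0, 0, 0, 1, 0)
     R0 -= 5·R3  ⇒  (1, 0, 0, 0, 3)
     R1 -= 8·R3  ⇒  (0, 1, 0, 0, 0)
     R2 -= 8·R3  ⇒  (0, 0, 1, 0, 4)

M[3][4] = 0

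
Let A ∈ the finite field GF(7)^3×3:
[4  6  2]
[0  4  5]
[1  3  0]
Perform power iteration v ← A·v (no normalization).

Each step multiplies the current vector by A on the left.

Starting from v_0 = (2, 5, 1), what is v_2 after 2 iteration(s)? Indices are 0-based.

v_2 = (1, 3, 3)

v_0 = (2, 5, 1).
v_1 = A·v_0 = (5, 4, 3).
v_2 = A·v_1 = (1, 3, 3).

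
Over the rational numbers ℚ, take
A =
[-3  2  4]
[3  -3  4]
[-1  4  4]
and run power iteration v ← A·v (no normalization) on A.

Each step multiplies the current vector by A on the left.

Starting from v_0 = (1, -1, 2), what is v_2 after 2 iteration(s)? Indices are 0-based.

v_2 = (31, -21, 65)

v_0 = (1, -1, 2).
v_1 = A·v_0 = (3, 14, 3).
v_2 = A·v_1 = (31, -21, 65).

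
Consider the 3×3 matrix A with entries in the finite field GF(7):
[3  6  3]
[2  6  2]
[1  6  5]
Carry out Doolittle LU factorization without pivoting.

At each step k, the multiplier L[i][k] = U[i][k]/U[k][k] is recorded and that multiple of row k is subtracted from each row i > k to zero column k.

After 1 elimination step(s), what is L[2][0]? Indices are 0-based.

L[2][0] = 5

[col 0] pivot 3
  R1 -= 3*R0 → (0, 2, 0)  (L[1][0] := 3)
  R2 -= 5*R0 → (0, 4, 4)  (L[2][0] := 5)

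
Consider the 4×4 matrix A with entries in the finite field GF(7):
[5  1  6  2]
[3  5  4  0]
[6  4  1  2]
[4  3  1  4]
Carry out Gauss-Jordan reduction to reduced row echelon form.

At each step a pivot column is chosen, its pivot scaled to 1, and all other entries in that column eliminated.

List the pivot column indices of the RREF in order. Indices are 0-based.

pivot columns: 0, 1, 2, 3

pivot(0,0)=5: scale R0 → (1, 3, 4, 6)
  clear (1,0): R1 −= (3)R0 → (0, 3, 6, 3)
  clear (2,0): R2 −= (6)R0 → (0, 0, 5, 1)
  clear (3,0): R3 −= (4)R0 → (0, 5, 6, 1)
pivot(1,1)=3: scale R1 → (0, 1, 2, 1)
  clear (0,1): R0 −= (3)R1 → (1, 0, 5, 3)
  clear (3,1): R3 −= (5)R1 → (0, 0, 3, 3)
pivot(2,2)=5: scale R2 → (0, 0, 1, 3)
  clear (0,2): R0 −= (5)R2 → (1, 0, 0, 2)
  clear (1,2): R1 −= (2)R2 → (0, 1, 0, 2)
  clear (3,2): R3 −= (3)R2 → (0, 0, 0, 1)
pivot(3,3)=1: scale R3 → (0, 0, 0, 1)
  clear (0,3): R0 −= (2)R3 → (1, 0, 0, 0)
  clear (1,3): R1 −= (2)R3 → (0, 1, 0, 0)
  clear (2,3): R2 −= (3)R3 → (0, 0, 1, 0)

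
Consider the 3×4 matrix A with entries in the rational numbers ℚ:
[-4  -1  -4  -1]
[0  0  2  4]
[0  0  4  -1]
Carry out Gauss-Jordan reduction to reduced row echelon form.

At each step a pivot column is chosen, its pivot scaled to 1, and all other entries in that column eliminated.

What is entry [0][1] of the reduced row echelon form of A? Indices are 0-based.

M[0][1] = 1/4

step 1: normalize row 0 (÷-4) = (1, 1/4, 1, 1/4)
skip col 1 (zero from row 1)
step 2: normalize row 1 (÷2) = (0, 0, 1, 2)
  row 0: subtract 1×row1 = (1, 1/4, 0, -7/4)
  row 2: subtract 4×row1 = (0, 0, 0, -9)
step 3: normalize row 2 (÷-9) = (0, 0, 0, 1)
  row 0: subtract -7/4×row2 = (1, 1/4, 0, 0)
  row 1: subtract 2×row2 = (0, 0, 1, 0)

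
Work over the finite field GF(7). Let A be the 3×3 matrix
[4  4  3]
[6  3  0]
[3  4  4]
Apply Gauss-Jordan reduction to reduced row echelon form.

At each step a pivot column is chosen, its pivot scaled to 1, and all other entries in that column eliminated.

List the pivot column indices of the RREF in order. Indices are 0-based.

pivot(0,0)=4: scale R0 → (1, 1, 6)
  clear (1,0): R1 −= (6)R0 → (0, 4, 6)
  clear (2,0): R2 −= (3)R0 → (0, 1, 0)
pivot(1,1)=4: scale R1 → (0, 1, 5)
  clear (0,1): R0 −= (1)R1 → (1, 0, 1)
  clear (2,1): R2 −= (1)R1 → (0, 0, 2)
pivot(2,2)=2: scale R2 → (0, 0, 1)
  clear (0,2): R0 −= (1)R2 → (1, 0, 0)
  clear (1,2): R1 −= (5)R2 → (0, 1, 0)

pivot columns: 0, 1, 2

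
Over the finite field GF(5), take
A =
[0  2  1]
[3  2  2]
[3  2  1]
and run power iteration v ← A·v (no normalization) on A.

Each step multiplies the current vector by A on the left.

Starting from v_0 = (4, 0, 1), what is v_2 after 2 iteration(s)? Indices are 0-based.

v_2 = (1, 2, 4)

v_0 = (4, 0, 1).
v_1 = A·v_0 = (1, 4, 3).
v_2 = A·v_1 = (1, 2, 4).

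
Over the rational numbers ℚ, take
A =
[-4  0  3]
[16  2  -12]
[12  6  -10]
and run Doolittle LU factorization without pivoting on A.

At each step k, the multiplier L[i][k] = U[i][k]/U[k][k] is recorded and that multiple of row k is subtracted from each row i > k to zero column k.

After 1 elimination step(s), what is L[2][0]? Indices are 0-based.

Step 1: pivot at (0,0) is -4.
  row1 ← row1 − (-4)·row0  ⇒  L[1][0]=-4, U row1=(0, 2, 0)
  row2 ← row2 − (-3)·row0  ⇒  L[2][0]=-3, U row2=(0, 6, -1)

L[2][0] = -3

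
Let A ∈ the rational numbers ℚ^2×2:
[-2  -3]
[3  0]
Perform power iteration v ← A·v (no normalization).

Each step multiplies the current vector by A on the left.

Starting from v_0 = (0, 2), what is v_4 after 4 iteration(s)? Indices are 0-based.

v_0 = (0, 2).
v_1 = A·v_0 = (-6, 0).
v_2 = A·v_1 = (12, -18).
v_3 = A·v_2 = (30, 36).
v_4 = A·v_3 = (-168, 90).

v_4 = (-168, 90)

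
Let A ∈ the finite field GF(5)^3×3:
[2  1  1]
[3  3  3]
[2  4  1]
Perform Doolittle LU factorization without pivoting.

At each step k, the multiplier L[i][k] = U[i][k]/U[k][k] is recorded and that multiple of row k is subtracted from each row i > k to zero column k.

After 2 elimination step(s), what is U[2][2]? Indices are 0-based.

U[2][2] = 2

k=0: U[0][0]=2
  eliminate (1,0): mult=4, new row 1: (0, 4, 4); set L[1][0]=4
  eliminate (2,0): mult=1, new row 2: (0, 3, 0); set L[2][0]=1
k=1: U[1][1]=4
  eliminate (2,1): mult=2, new row 2: (0, 0, 2); set L[2][1]=2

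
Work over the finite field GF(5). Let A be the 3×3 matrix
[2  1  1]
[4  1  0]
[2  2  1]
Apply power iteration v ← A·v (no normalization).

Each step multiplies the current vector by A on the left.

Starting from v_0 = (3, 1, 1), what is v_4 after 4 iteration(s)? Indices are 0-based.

v_0 = (3, 1, 1).
v_1 = A·v_0 = (3, 3, 4).
v_2 = A·v_1 = (3, 0, 1).
v_3 = A·v_2 = (2, 2, 2).
v_4 = A·v_3 = (3, 0, 0).

v_4 = (3, 0, 0)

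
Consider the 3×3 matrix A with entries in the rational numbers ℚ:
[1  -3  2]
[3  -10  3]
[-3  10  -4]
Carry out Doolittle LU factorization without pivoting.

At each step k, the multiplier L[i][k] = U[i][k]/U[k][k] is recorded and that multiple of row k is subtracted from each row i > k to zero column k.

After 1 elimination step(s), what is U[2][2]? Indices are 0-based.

k=0: U[0][0]=1
  eliminate (1,0): mult=3, new row 1: (0, -1, -3); set L[1][0]=3
  eliminate (2,0): mult=-3, new row 2: (0, 1, 2); set L[2][0]=-3

U[2][2] = 2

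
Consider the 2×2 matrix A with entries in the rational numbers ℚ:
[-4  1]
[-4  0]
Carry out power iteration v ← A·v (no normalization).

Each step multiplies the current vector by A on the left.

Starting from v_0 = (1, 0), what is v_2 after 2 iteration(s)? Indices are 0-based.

v_0 = (1, 0).
v_1 = A·v_0 = (-4, -4).
v_2 = A·v_1 = (12, 16).

v_2 = (12, 16)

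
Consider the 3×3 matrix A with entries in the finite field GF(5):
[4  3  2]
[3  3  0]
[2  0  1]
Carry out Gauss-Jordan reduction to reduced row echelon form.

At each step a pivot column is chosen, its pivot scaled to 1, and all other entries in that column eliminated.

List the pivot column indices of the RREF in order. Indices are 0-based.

step 1: normalize row 0 (÷4) = (1, 2, 3)
  row 1: subtract 3×row0 = (0, 2, 1)
  row 2: subtract 2×row0 = (0, 1, 0)
step 2: normalize row 1 (÷2) = (0, 1, 3)
  row 0: subtract 2×row1 = (1, 0, 2)
  row 2: subtract 1×row1 = (0, 0, 2)
step 3: normalize row 2 (÷2) = (0, 0, 1)
  row 0: subtract 2×row2 = (1, 0, 0)
  row 1: subtract 3×row2 = (0, 1, 0)

pivot columns: 0, 1, 2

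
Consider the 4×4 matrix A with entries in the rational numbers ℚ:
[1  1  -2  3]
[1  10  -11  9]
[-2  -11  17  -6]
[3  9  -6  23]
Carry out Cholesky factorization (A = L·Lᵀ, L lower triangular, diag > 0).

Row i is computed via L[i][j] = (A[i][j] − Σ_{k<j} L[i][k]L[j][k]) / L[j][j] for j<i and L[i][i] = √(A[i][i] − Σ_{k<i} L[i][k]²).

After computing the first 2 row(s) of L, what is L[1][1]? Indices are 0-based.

L[1][1] = 3

Step 1: L[0][0] = √(1) = 1.
  L[1][0] = (1) / L[0][0] = 1.
Step 2: L[1][1] = √(9) = 3.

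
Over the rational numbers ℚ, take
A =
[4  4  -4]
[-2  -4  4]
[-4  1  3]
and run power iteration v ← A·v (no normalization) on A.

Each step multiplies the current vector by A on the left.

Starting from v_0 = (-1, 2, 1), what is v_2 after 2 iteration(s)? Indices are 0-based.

v_2 = (-44, 44, 25)

v_0 = (-1, 2, 1).
v_1 = A·v_0 = (0, -2, 9).
v_2 = A·v_1 = (-44, 44, 25).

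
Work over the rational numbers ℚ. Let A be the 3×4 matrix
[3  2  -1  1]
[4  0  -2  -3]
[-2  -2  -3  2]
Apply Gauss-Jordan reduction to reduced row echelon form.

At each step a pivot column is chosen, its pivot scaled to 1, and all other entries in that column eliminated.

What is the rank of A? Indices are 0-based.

step 1: normalize row 0 (÷3) = (1, 2/3, -1/3, 1/3)
  row 1: subtract 4×row0 = (0, -8/3, -2/3, -13/3)
  row 2: subtract -2×row0 = (0, -2/3, -11/3, 8/3)
step 2: normalize row 1 (÷-8/3) = (0, 1, 1/4, 13/8)
  row 0: subtract 2/3×row1 = (1, 0, -1/2, -3/4)
  row 2: subtract -2/3×row1 = (0, 0, -7/2, 15/4)
step 3: normalize row 2 (÷-7/2) = (0, 0, 1, -15/14)
  row 0: subtract -1/2×row2 = (1, 0, 0, -9/7)
  row 1: subtract 1/4×row2 = (0, 1, 0, 53/28)

rank = 3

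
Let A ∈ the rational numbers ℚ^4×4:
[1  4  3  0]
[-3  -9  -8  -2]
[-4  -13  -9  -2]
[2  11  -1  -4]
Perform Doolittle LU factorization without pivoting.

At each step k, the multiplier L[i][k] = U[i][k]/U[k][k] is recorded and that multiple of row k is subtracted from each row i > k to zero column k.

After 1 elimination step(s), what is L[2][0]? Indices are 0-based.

L[2][0] = -4

[col 0] pivot 1
  R1 -= -3*R0 → (0, 3, 1, -2)  (L[1][0] := -3)
  R2 -= -4*R0 → (0, 3, 3, -2)  (L[2][0] := -4)
  R3 -= 2*R0 → (0, 3, -7, -4)  (L[3][0] := 2)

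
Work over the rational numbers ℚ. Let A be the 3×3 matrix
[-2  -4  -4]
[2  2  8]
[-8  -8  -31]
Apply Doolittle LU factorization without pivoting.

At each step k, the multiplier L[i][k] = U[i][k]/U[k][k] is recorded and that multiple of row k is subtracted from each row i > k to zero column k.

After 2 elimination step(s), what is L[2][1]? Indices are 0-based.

L[2][1] = -4

k=0: U[0][0]=-2
  eliminate (1,0): mult=-1, new row 1: (0, -2, 4); set L[1][0]=-1
  eliminate (2,0): mult=4, new row 2: (0, 8, -15); set L[2][0]=4
k=1: U[1][1]=-2
  eliminate (2,1): mult=-4, new row 2: (0, 0, 1); set L[2][1]=-4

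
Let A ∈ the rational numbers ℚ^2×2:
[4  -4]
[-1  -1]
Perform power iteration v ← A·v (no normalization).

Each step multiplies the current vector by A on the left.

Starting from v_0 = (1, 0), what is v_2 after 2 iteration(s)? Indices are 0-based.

v_0 = (1, 0).
v_1 = A·v_0 = (4, -1).
v_2 = A·v_1 = (20, -3).

v_2 = (20, -3)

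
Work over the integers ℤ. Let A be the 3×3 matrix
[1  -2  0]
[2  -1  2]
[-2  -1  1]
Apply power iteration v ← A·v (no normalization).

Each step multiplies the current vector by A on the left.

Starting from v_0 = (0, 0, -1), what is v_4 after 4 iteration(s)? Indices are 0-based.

v_4 = (-16, -16, -25)

v_0 = (0, 0, -1).
v_1 = A·v_0 = (0, -2, -1).
v_2 = A·v_1 = (4, 0, 1).
v_3 = A·v_2 = (4, 10, -7).
v_4 = A·v_3 = (-16, -16, -25).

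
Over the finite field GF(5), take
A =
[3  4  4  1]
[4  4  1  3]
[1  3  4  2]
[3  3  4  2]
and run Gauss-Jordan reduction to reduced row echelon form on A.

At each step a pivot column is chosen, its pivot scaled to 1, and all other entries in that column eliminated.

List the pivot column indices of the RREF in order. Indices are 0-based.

[1] R0 /= 3  ⇒  (1, 3, 3, 2)
     R1 -= 4·R0  ⇒  (0, 2, 4, 0)
     R2 -= 1·R0  ⇒  (0, 0, 1, 0)
     R3 -= 3·R0  ⇒  (0, 4, 0, 1)
[2] R1 /= 2  ⇒  (0, 1, 2, 0)
     R0 -= 3·R1  ⇒  (1, 0, 2, 2)
     R3 -= 4·R1  ⇒  (0, 0, 2, 1)
[3] R2 /= 1  ⇒  (0, 0, 1, 0)
     R0 -= 2·R2  ⇒  (1, 0, 0, 2)
     R1 -= 2·R2  ⇒  (0, 1, 0, 0)
     R3 -= 2·R2  ⇒  (0, 0, 0, 1)
[4] R3 /= 1  ⇒  (0, 0, 0, 1)
     R0 -= 2·R3  ⇒  (1, 0, 0, 0)

pivot columns: 0, 1, 2, 3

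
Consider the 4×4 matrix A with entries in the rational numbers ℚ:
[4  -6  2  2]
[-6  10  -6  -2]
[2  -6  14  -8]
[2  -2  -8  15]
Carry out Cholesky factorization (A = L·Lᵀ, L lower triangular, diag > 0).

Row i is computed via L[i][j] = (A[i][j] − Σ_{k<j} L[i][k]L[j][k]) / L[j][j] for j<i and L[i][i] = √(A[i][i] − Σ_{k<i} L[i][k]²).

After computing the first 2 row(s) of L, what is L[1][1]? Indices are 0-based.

Step 1: L[0][0] = √(4) = 2.
  L[1][0] = (-6) / L[0][0] = -3.
Step 2: L[1][1] = √(1) = 1.

L[1][1] = 1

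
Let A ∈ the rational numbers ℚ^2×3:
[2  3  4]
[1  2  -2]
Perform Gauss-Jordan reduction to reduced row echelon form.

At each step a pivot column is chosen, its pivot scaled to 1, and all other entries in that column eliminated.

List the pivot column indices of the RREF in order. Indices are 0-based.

[1] R0 /= 2  ⇒  (1, 3/2, 2)
     R1 -= 1·R0  ⇒  (0, 1/2, -4)
[2] R1 /= 1/2  ⇒  (0, 1, -8)
     R0 -= 3/2·R1  ⇒  (1, 0, 14)

pivot columns: 0, 1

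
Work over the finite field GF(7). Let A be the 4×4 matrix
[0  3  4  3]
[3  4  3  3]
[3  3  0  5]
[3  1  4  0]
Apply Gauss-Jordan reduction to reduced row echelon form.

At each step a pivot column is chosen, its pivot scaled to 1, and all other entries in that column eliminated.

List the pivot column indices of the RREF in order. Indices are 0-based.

pivot(0,0): swap R0↔R1
pivot(0,0)=3: scale R0 → (1, 6, 1, 1)
  clear (2,0): R2 −= (3)R0 → (0, 6, 4, 2)
  clear (3,0): R3 −= (3)R0 → (0, 4, 1, 4)
pivot(1,1)=3: scale R1 → (0, 1, 6, 1)
  clear (0,1): R0 −= (6)R1 → (1, 0, 0, 2)
  clear (2,1): R2 −= (6)R1 → (0, 0, 3, 3)
  clear (3,1): R3 −= (4)R1 → (0, 0, 5, 0)
pivot(2,2)=3: scale R2 → (0, 0, 1, 1)
  clear (1,2): R1 −= (6)R2 → (0, 1, 0, 2)
  clear (3,2): R3 −= (5)R2 → (0, 0, 0, 2)
pivot(3,3)=2: scale R3 → (0, 0, 0, 1)
  clear (0,3): R0 −= (2)R3 → (1, 0, 0, 0)
  clear (1,3): R1 −= (2)R3 → (0, 1, 0, 0)
  clear (2,3): R2 −= (1)R3 → (0, 0, 1, 0)

pivot columns: 0, 1, 2, 3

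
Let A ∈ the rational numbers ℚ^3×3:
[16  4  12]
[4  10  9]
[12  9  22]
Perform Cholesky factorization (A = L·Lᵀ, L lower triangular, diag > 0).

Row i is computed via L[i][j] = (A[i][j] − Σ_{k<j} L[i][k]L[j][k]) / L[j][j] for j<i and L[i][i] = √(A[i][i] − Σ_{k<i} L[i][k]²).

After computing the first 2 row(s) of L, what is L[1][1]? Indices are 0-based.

Step 1: L[0][0] = √(16) = 4.
  L[1][0] = (4) / L[0][0] = 1.
Step 2: L[1][1] = √(9) = 3.

L[1][1] = 3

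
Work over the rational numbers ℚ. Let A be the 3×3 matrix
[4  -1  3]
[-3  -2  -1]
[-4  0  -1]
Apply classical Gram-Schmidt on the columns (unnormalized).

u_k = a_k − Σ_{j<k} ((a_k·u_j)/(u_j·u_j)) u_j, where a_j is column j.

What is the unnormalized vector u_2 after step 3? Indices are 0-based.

u_2 = (136/201, -68/201, 187/201)

Step 1: u_0 = a_0 = (4, -3, -4).
Step 2: u_1 = a_1 − (2/41)·u_0 = (-49/41, -76/41, 8/41).
Step 3: u_2 = a_2 − (19/41)·u_0 − (-79/201)·u_1 = (136/201, -68/201, 187/201).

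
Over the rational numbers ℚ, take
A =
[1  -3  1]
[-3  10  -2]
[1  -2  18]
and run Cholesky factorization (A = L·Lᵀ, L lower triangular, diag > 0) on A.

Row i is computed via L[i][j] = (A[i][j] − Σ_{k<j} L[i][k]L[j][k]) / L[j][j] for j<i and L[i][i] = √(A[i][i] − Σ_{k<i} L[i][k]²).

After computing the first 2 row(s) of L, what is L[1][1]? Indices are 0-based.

Step 1: L[0][0] = √(1) = 1.
  L[1][0] = (-3) / L[0][0] = -3.
Step 2: L[1][1] = √(1) = 1.

L[1][1] = 1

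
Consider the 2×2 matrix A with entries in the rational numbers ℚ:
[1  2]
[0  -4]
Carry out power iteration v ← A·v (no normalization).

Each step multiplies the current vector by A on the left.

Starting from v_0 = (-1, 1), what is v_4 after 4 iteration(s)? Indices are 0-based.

v_0 = (-1, 1).
v_1 = A·v_0 = (1, -4).
v_2 = A·v_1 = (-7, 16).
v_3 = A·v_2 = (25, -64).
v_4 = A·v_3 = (-103, 256).

v_4 = (-103, 256)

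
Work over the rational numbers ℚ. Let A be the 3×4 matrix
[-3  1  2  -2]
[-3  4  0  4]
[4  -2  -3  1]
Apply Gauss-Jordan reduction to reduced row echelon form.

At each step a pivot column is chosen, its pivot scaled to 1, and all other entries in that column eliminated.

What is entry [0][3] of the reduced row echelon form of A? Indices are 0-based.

pivot(0,0)=-3: scale R0 → (1, -1/3, -2/3, 2/3)
  clear (1,0): R1 −= (-3)R0 → (0, 3, -2, 6)
  clear (2,0): R2 −= (4)R0 → (0, -2/3, -1/3, -5/3)
pivot(1,1)=3: scale R1 → (0, 1, -2/3, 2)
  clear (0,1): R0 −= (-1/3)R1 → (1, 0, -8/9, 4/3)
  clear (2,1): R2 −= (-2/3)R1 → (0, 0, -7/9, -1/3)
pivot(2,2)=-7/9: scale R2 → (0, 0, 1, 3/7)
  clear (0,2): R0 −= (-8/9)R2 → (1, 0, 0, 12/7)
  clear (1,2): R1 −= (-2/3)R2 → (0, 1, 0, 16/7)

M[0][3] = 12/7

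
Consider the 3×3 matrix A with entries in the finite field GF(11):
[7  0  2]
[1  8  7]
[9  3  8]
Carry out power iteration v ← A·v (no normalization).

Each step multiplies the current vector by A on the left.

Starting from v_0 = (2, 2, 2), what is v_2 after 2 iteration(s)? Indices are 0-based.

v_0 = (2, 2, 2).
v_1 = A·v_0 = (7, 10, 7).
v_2 = A·v_1 = (8, 4, 6).

v_2 = (8, 4, 6)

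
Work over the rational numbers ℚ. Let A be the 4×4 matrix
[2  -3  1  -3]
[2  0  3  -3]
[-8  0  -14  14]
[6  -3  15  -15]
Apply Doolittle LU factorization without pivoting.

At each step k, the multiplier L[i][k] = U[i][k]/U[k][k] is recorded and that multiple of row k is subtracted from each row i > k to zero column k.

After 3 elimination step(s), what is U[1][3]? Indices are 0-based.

U[1][3] = 0

Step 1: pivot at (0,0) is 2.
  row1 ← row1 − (1)·row0  ⇒  L[1][0]=1, U row1=(0, 3, 2, 0)
  row2 ← row2 − (-4)·row0  ⇒  L[2][0]=-4, U row2=(0, -12, -10, 2)
  row3 ← row3 − (3)·row0  ⇒  L[3][0]=3, U row3=(0, 6, 12, -6)
Step 2: pivot at (1,1) is 3.
  row2 ← row2 − (-4)·row1  ⇒  L[2][1]=-4, U row2=(0, 0, -2, 2)
  row3 ← row3 − (2)·row1  ⇒  L[3][1]=2, U row3=(0, 0, 8, -6)
Step 3: pivot at (2,2) is -2.
  row3 ← row3 − (-4)·row2  ⇒  L[3][2]=-4, U row3=(0, 0, 0, 2)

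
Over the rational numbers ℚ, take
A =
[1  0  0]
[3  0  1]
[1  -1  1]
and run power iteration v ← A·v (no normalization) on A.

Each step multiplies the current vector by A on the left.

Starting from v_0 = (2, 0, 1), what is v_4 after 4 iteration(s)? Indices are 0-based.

v_4 = (2, -3, -11)

v_0 = (2, 0, 1).
v_1 = A·v_0 = (2, 7, 3).
v_2 = A·v_1 = (2, 9, -2).
v_3 = A·v_2 = (2, 4, -9).
v_4 = A·v_3 = (2, -3, -11).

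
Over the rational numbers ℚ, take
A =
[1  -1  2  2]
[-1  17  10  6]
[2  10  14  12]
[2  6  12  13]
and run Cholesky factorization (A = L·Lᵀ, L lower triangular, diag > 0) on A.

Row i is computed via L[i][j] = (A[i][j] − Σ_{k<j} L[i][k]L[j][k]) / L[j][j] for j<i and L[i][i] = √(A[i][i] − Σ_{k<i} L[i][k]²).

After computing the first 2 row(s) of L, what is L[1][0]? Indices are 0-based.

Step 1: L[0][0] = √(1) = 1.
  L[1][0] = (-1) / L[0][0] = -1.
Step 2: L[1][1] = √(16) = 4.

L[1][0] = -1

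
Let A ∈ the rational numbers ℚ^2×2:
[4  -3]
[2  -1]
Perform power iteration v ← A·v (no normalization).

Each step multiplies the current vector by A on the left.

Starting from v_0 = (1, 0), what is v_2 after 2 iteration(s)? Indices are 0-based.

v_0 = (1, 0).
v_1 = A·v_0 = (4, 2).
v_2 = A·v_1 = (10, 6).

v_2 = (10, 6)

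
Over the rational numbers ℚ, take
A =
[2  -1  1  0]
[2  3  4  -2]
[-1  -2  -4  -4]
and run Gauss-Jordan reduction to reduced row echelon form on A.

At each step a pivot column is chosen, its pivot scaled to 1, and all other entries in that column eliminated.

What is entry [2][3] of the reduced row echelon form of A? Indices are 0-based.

[1] R0 /= 2  ⇒  (1, -1/2, 1/2, 0)
     R1 -= 2·R0  ⇒  (0, 4, 3, -2)
     R2 -= -1·R0  ⇒  (0, -5/2, -7/2, -4)
[2] R1 /= 4  ⇒  (0, 1, 3/4, -1/2)
     R0 -= -1/2·R1  ⇒  (1, 0, 7/8, -1/4)
     R2 -= -5/2·R1  ⇒  (0, 0, -13/8, -21/4)
[3] R2 /= -13/8  ⇒  (0, 0, 1, 42/13)
     R0 -= 7/8·R2  ⇒  (1, 0, 0, -40/13)
     R1 -= 3/4·R2  ⇒  (0, 1, 0, -38/13)

M[2][3] = 42/13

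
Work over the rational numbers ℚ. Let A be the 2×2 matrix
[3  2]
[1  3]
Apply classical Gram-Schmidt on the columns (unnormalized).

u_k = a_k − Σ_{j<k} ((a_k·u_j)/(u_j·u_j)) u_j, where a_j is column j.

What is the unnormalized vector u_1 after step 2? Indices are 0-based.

u_1 = (-7/10, 21/10)

Step 1: u_0 = a_0 = (3, 1).
Step 2: u_1 = a_1 − (9/10)·u_0 = (-7/10, 21/10).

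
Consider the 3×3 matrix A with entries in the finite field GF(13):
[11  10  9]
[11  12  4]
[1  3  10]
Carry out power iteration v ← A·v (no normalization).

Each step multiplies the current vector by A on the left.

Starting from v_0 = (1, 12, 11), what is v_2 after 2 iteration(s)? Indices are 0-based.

v_0 = (1, 12, 11).
v_1 = A·v_0 = (9, 4, 4).
v_2 = A·v_1 = (6, 7, 9).

v_2 = (6, 7, 9)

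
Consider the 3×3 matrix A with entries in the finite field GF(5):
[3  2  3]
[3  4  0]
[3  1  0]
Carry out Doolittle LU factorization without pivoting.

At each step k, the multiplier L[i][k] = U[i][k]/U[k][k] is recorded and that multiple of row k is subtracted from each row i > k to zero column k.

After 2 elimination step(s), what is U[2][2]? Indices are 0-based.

U[2][2] = 3

[col 0] pivot 3
  R1 -= 1*R0 → (0, 2, 2)  (L[1][0] := 1)
  R2 -= 1*R0 → (0, 4, 2)  (L[2][0] := 1)
[col 1] pivot 2
  R2 -= 2*R1 → (0, 0, 3)  (L[2][1] := 2)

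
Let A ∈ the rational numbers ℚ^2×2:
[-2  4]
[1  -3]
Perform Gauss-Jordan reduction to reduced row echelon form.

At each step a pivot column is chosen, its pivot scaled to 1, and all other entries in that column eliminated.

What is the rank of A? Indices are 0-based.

rank = 2

pivot(0,0)=-2: scale R0 → (1, -2)
  clear (1,0): R1 −= (1)R0 → (0, -1)
pivot(1,1)=-1: scale R1 → (0, 1)
  clear (0,1): R0 −= (-2)R1 → (1, 0)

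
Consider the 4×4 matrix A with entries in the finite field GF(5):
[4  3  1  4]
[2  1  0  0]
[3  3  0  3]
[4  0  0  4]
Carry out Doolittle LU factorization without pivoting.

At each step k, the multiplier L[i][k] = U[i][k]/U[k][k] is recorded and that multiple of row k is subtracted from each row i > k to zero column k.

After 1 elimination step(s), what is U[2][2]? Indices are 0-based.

U[2][2] = 3

Step 1: pivot at (0,0) is 4.
  row1 ← row1 − (3)·row0  ⇒  L[1][0]=3, U row1=(0, 2, 2, 3)
  row2 ← row2 − (2)·row0  ⇒  L[2][0]=2, U row2=(0, 2, 3, 0)
  row3 ← row3 − (1)·row0  ⇒  L[3][0]=1, U row3=(0, 2, 4, 0)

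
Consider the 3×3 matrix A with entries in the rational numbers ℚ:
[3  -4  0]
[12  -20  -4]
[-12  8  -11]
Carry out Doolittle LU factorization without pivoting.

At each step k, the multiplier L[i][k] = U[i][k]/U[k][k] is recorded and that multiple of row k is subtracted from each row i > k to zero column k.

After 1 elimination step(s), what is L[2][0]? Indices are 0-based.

L[2][0] = -4

Step 1: pivot at (0,0) is 3.
  row1 ← row1 − (4)·row0  ⇒  L[1][0]=4, U row1=(0, -4, -4)
  row2 ← row2 − (-4)·row0  ⇒  L[2][0]=-4, U row2=(0, -8, -11)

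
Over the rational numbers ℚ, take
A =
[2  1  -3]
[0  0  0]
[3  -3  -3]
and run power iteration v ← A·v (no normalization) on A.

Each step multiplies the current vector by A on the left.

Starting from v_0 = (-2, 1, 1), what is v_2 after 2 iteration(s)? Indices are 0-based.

v_0 = (-2, 1, 1).
v_1 = A·v_0 = (-6, 0, -12).
v_2 = A·v_1 = (24, 0, 18).

v_2 = (24, 0, 18)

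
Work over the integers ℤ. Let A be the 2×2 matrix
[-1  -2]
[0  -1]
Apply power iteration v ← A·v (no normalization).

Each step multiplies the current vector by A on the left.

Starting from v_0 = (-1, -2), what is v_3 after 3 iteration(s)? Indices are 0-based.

v_3 = (13, 2)

v_0 = (-1, -2).
v_1 = A·v_0 = (5, 2).
v_2 = A·v_1 = (-9, -2).
v_3 = A·v_2 = (13, 2).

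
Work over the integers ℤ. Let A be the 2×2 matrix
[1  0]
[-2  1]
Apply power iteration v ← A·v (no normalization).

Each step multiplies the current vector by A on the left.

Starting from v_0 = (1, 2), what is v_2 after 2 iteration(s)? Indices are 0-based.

v_0 = (1, 2).
v_1 = A·v_0 = (1, 0).
v_2 = A·v_1 = (1, -2).

v_2 = (1, -2)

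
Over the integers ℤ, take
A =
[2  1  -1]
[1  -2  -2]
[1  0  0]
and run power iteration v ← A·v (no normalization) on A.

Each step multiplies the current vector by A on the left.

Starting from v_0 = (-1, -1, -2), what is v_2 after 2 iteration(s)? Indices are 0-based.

v_0 = (-1, -1, -2).
v_1 = A·v_0 = (-1, 5, -1).
v_2 = A·v_1 = (4, -9, -1).

v_2 = (4, -9, -1)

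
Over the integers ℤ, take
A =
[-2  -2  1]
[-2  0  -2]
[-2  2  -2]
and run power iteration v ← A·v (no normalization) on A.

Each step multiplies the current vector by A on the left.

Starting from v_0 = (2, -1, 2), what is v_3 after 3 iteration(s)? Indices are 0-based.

v_0 = (2, -1, 2).
v_1 = A·v_0 = (0, -8, -10).
v_2 = A·v_1 = (6, 20, 4).
v_3 = A·v_2 = (-48, -20, 20).

v_3 = (-48, -20, 20)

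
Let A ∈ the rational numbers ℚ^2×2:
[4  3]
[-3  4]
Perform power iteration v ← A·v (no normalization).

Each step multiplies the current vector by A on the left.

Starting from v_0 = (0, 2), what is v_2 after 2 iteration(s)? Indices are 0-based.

v_2 = (48, 14)

v_0 = (0, 2).
v_1 = A·v_0 = (6, 8).
v_2 = A·v_1 = (48, 14).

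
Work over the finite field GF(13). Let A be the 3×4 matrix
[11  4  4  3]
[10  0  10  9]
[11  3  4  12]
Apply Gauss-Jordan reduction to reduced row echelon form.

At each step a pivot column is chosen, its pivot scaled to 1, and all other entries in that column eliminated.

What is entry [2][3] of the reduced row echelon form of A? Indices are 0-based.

pivot(0,0)=11: scale R0 → (1, 11, 11, 5)
  clear (1,0): R1 −= (10)R0 → (0, 7, 4, 11)
  clear (2,0): R2 −= (11)R0 → (0, 12, 0, 9)
pivot(1,1)=7: scale R1 → (0, 1, 8, 9)
  clear (0,1): R0 −= (11)R1 → (1, 0, 1, 10)
  clear (2,1): R2 −= (12)R1 → (0, 0, 8, 5)
pivot(2,2)=8: scale R2 → (0, 0, 1, 12)
  clear (0,2): R0 −= (1)R2 → (1, 0, 0, 11)
  clear (1,2): R1 −= (8)R2 → (0, 1, 0, 4)

M[2][3] = 12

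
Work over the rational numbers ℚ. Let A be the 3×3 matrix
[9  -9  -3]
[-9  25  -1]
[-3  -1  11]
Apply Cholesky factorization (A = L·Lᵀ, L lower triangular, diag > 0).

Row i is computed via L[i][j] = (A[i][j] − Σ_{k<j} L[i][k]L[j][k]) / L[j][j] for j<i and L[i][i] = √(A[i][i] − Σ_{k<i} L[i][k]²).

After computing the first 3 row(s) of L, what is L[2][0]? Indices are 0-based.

Step 1: L[0][0] = √(9) = 3.
  L[1][0] = (-9) / L[0][0] = -3.
Step 2: L[1][1] = √(16) = 4.
  L[2][0] = (-3) / L[0][0] = -1.
  L[2][1] = (-4) / L[1][1] = -1.
Step 3: L[2][2] = √(9) = 3.

L[2][0] = -1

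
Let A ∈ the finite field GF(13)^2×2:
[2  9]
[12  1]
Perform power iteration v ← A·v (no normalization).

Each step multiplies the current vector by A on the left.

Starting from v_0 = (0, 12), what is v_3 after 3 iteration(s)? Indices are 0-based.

v_3 = (5, 9)

v_0 = (0, 12).
v_1 = A·v_0 = (4, 12).
v_2 = A·v_1 = (12, 8).
v_3 = A·v_2 = (5, 9).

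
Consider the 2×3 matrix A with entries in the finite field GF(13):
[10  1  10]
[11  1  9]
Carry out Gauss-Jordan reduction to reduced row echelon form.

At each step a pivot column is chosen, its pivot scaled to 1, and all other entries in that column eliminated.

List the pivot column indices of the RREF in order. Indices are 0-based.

[1] R0 /= 10  ⇒  (1, 4, 1)
     R1 -= 11·R0  ⇒  (0, 9, 11)
[2] R1 /= 9  ⇒  (0, 1, 7)
     R0 -= 4·R1  ⇒  (1, 0, 12)

pivot columns: 0, 1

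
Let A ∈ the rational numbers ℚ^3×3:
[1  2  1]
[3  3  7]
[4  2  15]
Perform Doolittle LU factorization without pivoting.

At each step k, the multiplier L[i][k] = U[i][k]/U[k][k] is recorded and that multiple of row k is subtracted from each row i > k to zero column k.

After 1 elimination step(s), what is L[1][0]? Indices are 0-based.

L[1][0] = 3

Step 1: pivot at (0,0) is 1.
  row1 ← row1 − (3)·row0  ⇒  L[1][0]=3, U row1=(0, -3, 4)
  row2 ← row2 − (4)·row0  ⇒  L[2][0]=4, U row2=(0, -6, 11)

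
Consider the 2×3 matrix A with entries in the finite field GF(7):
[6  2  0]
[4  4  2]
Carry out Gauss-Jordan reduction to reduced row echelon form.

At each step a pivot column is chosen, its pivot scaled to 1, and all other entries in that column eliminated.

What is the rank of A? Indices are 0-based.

step 1: normalize row 0 (÷6) = (1, 5, 0)
  row 1: subtract 4×row0 = (0, 5, 2)
step 2: normalize row 1 (÷5) = (0, 1, 6)
  row 0: subtract 5×row1 = (1, 0, 5)

rank = 2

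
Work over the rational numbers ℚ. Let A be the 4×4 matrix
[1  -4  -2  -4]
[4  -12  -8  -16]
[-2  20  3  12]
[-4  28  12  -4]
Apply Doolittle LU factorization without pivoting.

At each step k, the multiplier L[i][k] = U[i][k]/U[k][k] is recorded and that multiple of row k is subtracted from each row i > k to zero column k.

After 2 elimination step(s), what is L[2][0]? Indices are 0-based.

L[2][0] = -2

[col 0] pivot 1
  R1 -= 4*R0 → (0, 4, 0, 0)  (L[1][0] := 4)
  R2 -= -2*R0 → (0, 12, -1, 4)  (L[2][0] := -2)
  R3 -= -4*R0 → (0, 12, 4, -20)  (L[3][0] := -4)
[col 1] pivot 4
  R2 -= 3*R1 → (0, 0, -1, 4)  (L[2][1] := 3)
  R3 -= 3*R1 → (0, 0, 4, -20)  (L[3][1] := 3)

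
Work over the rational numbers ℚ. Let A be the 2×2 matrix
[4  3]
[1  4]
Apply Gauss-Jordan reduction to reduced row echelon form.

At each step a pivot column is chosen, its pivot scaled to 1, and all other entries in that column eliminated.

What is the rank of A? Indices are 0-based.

rank = 2

pivot(0,0)=4: scale R0 → (1, 3/4)
  clear (1,0): R1 −= (1)R0 → (0, 13/4)
pivot(1,1)=13/4: scale R1 → (0, 1)
  clear (0,1): R0 −= (3/4)R1 → (1, 0)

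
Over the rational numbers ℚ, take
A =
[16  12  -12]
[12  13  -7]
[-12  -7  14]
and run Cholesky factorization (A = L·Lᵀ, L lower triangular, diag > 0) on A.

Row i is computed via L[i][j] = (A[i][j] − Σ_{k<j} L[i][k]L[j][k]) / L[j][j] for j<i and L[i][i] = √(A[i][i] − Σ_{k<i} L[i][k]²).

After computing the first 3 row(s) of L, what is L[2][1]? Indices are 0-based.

L[2][1] = 1

Step 1: L[0][0] = √(16) = 4.
  L[1][0] = (12) / L[0][0] = 3.
Step 2: L[1][1] = √(4) = 2.
  L[2][0] = (-12) / L[0][0] = -3.
  L[2][1] = (2) / L[1][1] = 1.
Step 3: L[2][2] = √(4) = 2.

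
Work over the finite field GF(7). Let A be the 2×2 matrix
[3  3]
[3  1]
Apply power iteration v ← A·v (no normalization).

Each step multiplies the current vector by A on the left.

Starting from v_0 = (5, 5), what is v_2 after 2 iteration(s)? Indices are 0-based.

v_2 = (3, 5)

v_0 = (5, 5).
v_1 = A·v_0 = (2, 6).
v_2 = A·v_1 = (3, 5).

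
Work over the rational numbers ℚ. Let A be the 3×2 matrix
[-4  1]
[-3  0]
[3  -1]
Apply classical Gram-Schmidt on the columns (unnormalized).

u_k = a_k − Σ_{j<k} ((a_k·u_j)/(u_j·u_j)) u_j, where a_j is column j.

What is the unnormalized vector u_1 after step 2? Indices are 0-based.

u_1 = (3/17, -21/34, -13/34)

Step 1: u_0 = a_0 = (-4, -3, 3).
Step 2: u_1 = a_1 − (-7/34)·u_0 = (3/17, -21/34, -13/34).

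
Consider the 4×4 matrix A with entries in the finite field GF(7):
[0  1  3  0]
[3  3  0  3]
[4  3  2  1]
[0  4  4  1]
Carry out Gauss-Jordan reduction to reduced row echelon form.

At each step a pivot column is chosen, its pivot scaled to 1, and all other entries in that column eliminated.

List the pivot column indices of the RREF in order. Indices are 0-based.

step 1: exchange rows 0,1
step 1: normalize row 0 (÷3) = (1, 1, 0, 1)
  row 2: subtract 4×row0 = (0, 6, 2, 4)
step 2: normalize row 1 (÷1) = (0, 1, 3, 0)
  row 0: subtract 1×row1 = (1, 0, 4, 1)
  row 2: subtract 6×row1 = (0, 0, 5, 4)
  row 3: subtract 4×row1 = (0, 0, 6, 1)
step 3: normalize row 2 (÷5) = (0, 0, 1, 5)
  row 0: subtract 4×row2 = (1, 0, 0, 2)
  row 1: subtract 3×row2 = (0, 1, 0, 6)
  row 3: subtract 6×row2 = (0, 0, 0, 6)
step 4: normalize row 3 (÷6) = (0, 0, 0, 1)
  row 0: subtract 2×row3 = (1, 0, 0, 0)
  row 1: subtract 6×row3 = (0, 1, 0, 0)
  row 2: subtract 5×row3 = (0, 0, 1, 0)

pivot columns: 0, 1, 2, 3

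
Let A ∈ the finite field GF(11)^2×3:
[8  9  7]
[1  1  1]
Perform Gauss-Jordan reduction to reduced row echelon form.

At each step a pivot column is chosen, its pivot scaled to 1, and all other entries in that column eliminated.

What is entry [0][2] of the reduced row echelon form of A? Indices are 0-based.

[1] R0 /= 8  ⇒  (1, 8, 5)
     R1 -= 1·R0  ⇒  (0, 4, 7)
[2] R1 /= 4  ⇒  (0, 1, 10)
     R0 -= 8·R1  ⇒  (1, 0, 2)

M[0][2] = 2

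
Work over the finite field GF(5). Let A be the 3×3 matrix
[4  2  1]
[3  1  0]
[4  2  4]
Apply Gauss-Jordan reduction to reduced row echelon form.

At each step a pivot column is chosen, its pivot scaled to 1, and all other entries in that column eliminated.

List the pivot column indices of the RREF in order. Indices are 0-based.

pivot columns: 0, 1, 2

pivot(0,0)=4: scale R0 → (1, 3, 4)
  clear (1,0): R1 −= (3)R0 → (0, 2, 3)
  clear (2,0): R2 −= (4)R0 → (0, 0, 3)
pivot(1,1)=2: scale R1 → (0, 1, 4)
  clear (0,1): R0 −= (3)R1 → (1, 0, 2)
pivot(2,2)=3: scale R2 → (0, 0, 1)
  clear (0,2): R0 −= (2)R2 → (1, 0, 0)
  clear (1,2): R1 −= (4)R2 → (0, 1, 0)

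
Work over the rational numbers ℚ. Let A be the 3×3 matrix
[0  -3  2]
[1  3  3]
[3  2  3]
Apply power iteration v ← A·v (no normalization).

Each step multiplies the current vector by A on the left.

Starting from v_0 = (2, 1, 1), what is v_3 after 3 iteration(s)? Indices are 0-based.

v_3 = (-76, 304, 244)

v_0 = (2, 1, 1).
v_1 = A·v_0 = (-1, 8, 11).
v_2 = A·v_1 = (-2, 56, 46).
v_3 = A·v_2 = (-76, 304, 244).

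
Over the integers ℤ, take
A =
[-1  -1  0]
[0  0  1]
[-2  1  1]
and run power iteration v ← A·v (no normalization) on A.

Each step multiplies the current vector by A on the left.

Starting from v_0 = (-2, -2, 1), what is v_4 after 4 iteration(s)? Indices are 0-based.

v_0 = (-2, -2, 1).
v_1 = A·v_0 = (4, 1, 3).
v_2 = A·v_1 = (-5, 3, -4).
v_3 = A·v_2 = (2, -4, 9).
v_4 = A·v_3 = (2, 9, 1).

v_4 = (2, 9, 1)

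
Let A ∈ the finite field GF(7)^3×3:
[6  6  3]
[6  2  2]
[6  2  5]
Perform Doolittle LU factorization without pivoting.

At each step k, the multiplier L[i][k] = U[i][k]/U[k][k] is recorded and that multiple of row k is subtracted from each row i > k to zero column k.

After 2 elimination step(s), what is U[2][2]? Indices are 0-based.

U[2][2] = 3

Step 1: pivot at (0,0) is 6.
  row1 ← row1 − (1)·row0  ⇒  L[1][0]=1, U row1=(0, 3, 6)
  row2 ← row2 − (1)·row0  ⇒  L[2][0]=1, U row2=(0, 3, 2)
Step 2: pivot at (1,1) is 3.
  row2 ← row2 − (1)·row1  ⇒  L[2][1]=1, U row2=(0, 0, 3)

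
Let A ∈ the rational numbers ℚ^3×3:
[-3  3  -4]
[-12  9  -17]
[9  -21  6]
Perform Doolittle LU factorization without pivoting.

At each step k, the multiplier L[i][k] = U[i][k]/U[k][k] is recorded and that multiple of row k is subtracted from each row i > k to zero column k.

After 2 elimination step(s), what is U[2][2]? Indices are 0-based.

k=0: U[0][0]=-3
  eliminate (1,0): mult=4, new row 1: (0, -3, -1); set L[1][0]=4
  eliminate (2,0): mult=-3, new row 2: (0, -12, -6); set L[2][0]=-3
k=1: U[1][1]=-3
  eliminate (2,1): mult=4, new row 2: (0, 0, -2); set L[2][1]=4

U[2][2] = -2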